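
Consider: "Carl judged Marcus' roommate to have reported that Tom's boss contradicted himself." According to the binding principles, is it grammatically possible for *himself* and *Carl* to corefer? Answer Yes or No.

*himself* is a reflexive; Principle A requires it to be bound within its binding domain — the clause headed by 'contradicted'.
— Carl: subject of the matrix clause; c-commands the reflexive but lies outside its binding domain — cannot bind it (Principle A).

No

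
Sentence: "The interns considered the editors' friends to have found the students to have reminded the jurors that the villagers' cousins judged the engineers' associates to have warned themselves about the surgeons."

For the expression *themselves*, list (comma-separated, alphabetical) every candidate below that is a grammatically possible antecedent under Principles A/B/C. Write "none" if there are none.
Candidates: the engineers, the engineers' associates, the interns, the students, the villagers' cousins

the engineers' associates

*themselves* is a reflexive; Principle A requires it to be bound within its binding domain — the clause headed by 'warned'.
— the engineers: possessor inside the subject DP of the clause headed by 'warned'; does not c-command the reflexive — cannot bind it (Principle A).
— the engineers' associates: subject of the clause headed by 'warned'; c-commands the reflexive within its binding domain — allowed (Principle A).
— the interns: subject of the matrix clause; c-commands the reflexive but lies outside its binding domain — cannot bind it (Principle A).
— the students: subject of the clause headed by 'reminded'; c-commands the reflexive but lies outside its binding domain — cannot bind it (Principle A).
— the villagers' cousins: subject of the clause headed by 'judged'; c-commands the reflexive but lies outside its binding domain — cannot bind it (Principle A).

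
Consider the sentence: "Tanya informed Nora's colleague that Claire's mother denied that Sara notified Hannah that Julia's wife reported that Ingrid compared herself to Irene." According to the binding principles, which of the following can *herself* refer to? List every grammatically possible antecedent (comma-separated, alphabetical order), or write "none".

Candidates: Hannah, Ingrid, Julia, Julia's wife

Ingrid

*herself* is a reflexive; Principle A requires it to be bound within its binding domain — the clause headed by 'compared'.
— Hannah: object of the clause headed by 'notified'; c-commands the reflexive but lies outside its binding domain — cannot bind it (Principle A).
— Ingrid: subject of the clause headed by 'compared'; c-commands the reflexive within its binding domain — allowed (Principle A).
— Julia: possessor inside the subject DP of the clause headed by 'reported'; does not c-command the reflexive — cannot bind it (Principle A).
— Julia's wife: subject of the clause headed by 'reported'; c-commands the reflexive but lies outside its binding domain — cannot bind it (Principle A).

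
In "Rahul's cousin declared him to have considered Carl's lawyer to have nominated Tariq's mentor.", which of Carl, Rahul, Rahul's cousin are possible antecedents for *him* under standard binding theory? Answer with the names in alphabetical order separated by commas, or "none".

Rahul

*him* is a pronoun; Principle B requires it to be free in its binding domain — the matrix clause.
— Carl: possessor inside the subject DP of the clause headed by 'nominated'; is c-commanded by the pronoun; coreference would bind this R-expression — blocked (Principle C).
— Rahul: possessor inside the subject DP of the matrix clause; does not c-command the pronoun — Principle B does not apply; allowed.
— Rahul's cousin: subject of the matrix clause; c-commands the pronoun within its binding domain — blocked (Principle B).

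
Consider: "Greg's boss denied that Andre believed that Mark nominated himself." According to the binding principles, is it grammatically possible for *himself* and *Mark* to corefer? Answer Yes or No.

*himself* is a reflexive; Principle A requires it to be bound within its binding domain — the clause headed by 'nominated'.
— Mark: subject of the clause headed by 'nominated'; c-commands the reflexive within its binding domain — allowed (Principle A).

Yes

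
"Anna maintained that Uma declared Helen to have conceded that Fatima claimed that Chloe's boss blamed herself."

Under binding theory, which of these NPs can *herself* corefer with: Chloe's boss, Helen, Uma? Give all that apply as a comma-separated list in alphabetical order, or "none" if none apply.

*herself* is a reflexive; Principle A requires it to be bound within its binding domain — the clause headed by 'blamed'.
— Chloe's boss: subject of the clause headed by 'blamed'; c-commands the reflexive within its binding domain — allowed (Principle A).
— Helen: subject of the clause headed by 'conceded'; c-commands the reflexive but lies outside its binding domain — cannot bind it (Principle A).
— Uma: subject of the clause headed by 'declared'; c-commands the reflexive but lies outside its binding domain — cannot bind it (Principle A).

Chloe's boss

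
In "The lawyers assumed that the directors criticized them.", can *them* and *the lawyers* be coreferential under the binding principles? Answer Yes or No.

Yes

*the lawyers* is an R-expression; Principle C requires it to be free (not bound by any c-commanding expression).
— them: object of the clause headed by 'criticized'; the pronoun does not c-command the R-expression — coreference allowed.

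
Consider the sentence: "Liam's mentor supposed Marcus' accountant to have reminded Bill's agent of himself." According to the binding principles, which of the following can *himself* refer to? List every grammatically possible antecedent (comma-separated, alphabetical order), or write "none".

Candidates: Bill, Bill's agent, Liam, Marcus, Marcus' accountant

Bill's agent, Marcus' accountant

*himself* is a reflexive; Principle A requires it to be bound within its binding domain — the clause headed by 'reminded'.
— Bill: possessor inside the object DP of the clause headed by 'reminded'; does not c-command the reflexive — cannot bind it (Principle A).
— Bill's agent: object of the clause headed by 'reminded'; c-commands the reflexive within its binding domain — allowed (Principle A).
— Liam: possessor inside the subject DP of the matrix clause; does not c-command the reflexive — cannot bind it (Principle A).
— Marcus: possessor inside the subject DP of the clause headed by 'reminded'; does not c-command the reflexive — cannot bind it (Principle A).
— Marcus' accountant: subject of the clause headed by 'reminded'; c-commands the reflexive within its binding domain — allowed (Principle A).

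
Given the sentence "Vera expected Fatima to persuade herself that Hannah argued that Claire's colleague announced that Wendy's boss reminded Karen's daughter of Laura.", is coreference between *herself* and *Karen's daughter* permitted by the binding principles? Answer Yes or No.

No

*herself* is a reflexive; Principle A requires it to be bound within its binding domain — the clause headed by 'persuade'.
— Karen's daughter: object of the clause headed by 'reminded'; does not c-command the reflexive — cannot bind it (Principle A).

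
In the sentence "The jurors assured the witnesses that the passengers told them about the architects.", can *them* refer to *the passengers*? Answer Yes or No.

*them* is a pronoun; Principle B requires it to be free in its binding domain — the clause headed by 'told'.
— the passengers: subject of the clause headed by 'told'; c-commands the pronoun within its binding domain — blocked (Principle B).

No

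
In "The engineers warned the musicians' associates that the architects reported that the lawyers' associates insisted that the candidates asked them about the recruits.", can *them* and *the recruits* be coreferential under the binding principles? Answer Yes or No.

No

*the recruits* is an R-expression; Principle C requires it to be free (not bound by any c-commanding expression).
— them: object of the clause headed by 'asked'; the pronoun c-commands the R-expression — coreference blocked (Principle C).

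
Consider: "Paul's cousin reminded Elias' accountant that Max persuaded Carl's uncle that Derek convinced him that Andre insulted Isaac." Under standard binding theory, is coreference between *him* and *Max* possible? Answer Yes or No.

*Max* is an R-expression; Principle C requires it to be free (not bound by any c-commanding expression).
— him: object of the clause headed by 'convinced'; the pronoun does not c-command the R-expression — coreference allowed.

Yes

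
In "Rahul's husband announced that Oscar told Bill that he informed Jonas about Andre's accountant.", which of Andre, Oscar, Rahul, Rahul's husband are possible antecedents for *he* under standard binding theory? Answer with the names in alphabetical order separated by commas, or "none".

Oscar, Rahul, Rahul's husband

*he* is a pronoun; Principle B requires it to be free in its binding domain — the clause headed by 'informed'.
— Andre: possessor inside the second object DP of the clause headed by 'informed'; is c-commanded by the pronoun; coreference would bind this R-expression — blocked (Principle C).
— Oscar: subject of the clause headed by 'told'; c-commands the pronoun but lies outside its binding domain — allowed.
— Rahul: possessor inside the subject DP of the matrix clause; does not c-command the pronoun — Principle B does not apply; allowed.
— Rahul's husband: subject of the matrix clause; c-commands the pronoun but lies outside its binding domain — allowed.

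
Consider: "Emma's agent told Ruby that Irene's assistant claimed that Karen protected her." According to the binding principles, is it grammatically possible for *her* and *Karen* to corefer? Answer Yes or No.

*her* is a pronoun; Principle B requires it to be free in its binding domain — the clause headed by 'protected'.
— Karen: subject of the clause headed by 'protected'; c-commands the pronoun within its binding domain — blocked (Principle B).

No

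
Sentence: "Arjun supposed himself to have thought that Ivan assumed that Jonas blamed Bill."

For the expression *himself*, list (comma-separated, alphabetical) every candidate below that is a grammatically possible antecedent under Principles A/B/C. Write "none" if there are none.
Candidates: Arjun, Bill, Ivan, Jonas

Arjun

*himself* is a reflexive; Principle A requires it to be bound within its binding domain — the matrix clause.
— Arjun: subject of the matrix clause; c-commands the reflexive within its binding domain — allowed (Principle A).
— Bill: object of the clause headed by 'blamed'; does not c-command the reflexive — cannot bind it (Principle A).
— Ivan: subject of the clause headed by 'assumed'; does not c-command the reflexive — cannot bind it (Principle A).
— Jonas: subject of the clause headed by 'blamed'; does not c-command the reflexive — cannot bind it (Principle A).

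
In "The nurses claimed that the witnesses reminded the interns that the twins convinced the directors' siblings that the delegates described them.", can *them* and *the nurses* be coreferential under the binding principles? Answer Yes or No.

Yes

*the nurses* is an R-expression; Principle C requires it to be free (not bound by any c-commanding expression).
— them: object of the clause headed by 'described'; the pronoun does not c-command the R-expression — coreference allowed.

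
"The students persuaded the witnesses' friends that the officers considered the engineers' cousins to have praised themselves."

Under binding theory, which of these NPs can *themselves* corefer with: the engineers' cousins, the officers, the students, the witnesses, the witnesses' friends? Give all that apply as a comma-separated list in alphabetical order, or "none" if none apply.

the engineers' cousins

*themselves* is a reflexive; Principle A requires it to be bound within its binding domain — the clause headed by 'praised'.
— the engineers' cousins: subject of the clause headed by 'praised'; c-commands the reflexive within its binding domain — allowed (Principle A).
— the officers: subject of the clause headed by 'considered'; c-commands the reflexive but lies outside its binding domain — cannot bind it (Principle A).
— the students: subject of the matrix clause; c-commands the reflexive but lies outside its binding domain — cannot bind it (Principle A).
— the witnesses: possessor inside the object DP of the matrix clause; does not c-command the reflexive — cannot bind it (Principle A).
— the witnesses' friends: object of the matrix clause; c-commands the reflexive but lies outside its binding domain — cannot bind it (Principle A).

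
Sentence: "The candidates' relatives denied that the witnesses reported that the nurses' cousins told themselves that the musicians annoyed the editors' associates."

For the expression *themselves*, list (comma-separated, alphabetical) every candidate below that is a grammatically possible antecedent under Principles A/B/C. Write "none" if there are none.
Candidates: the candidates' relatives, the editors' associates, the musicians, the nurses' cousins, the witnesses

*themselves* is a reflexive; Principle A requires it to be bound within its binding domain — the clause headed by 'told'.
— the candidates' relatives: subject of the matrix clause; c-commands the reflexive but lies outside its binding domain — cannot bind it (Principle A).
— the editors' associates: object of the clause headed by 'annoyed'; does not c-command the reflexive — cannot bind it (Principle A).
— the musicians: subject of the clause headed by 'annoyed'; does not c-command the reflexive — cannot bind it (Principle A).
— the nurses' cousins: subject of the clause headed by 'told'; c-commands the reflexive within its binding domain — allowed (Principle A).
— the witnesses: subject of the clause headed by 'reported'; c-commands the reflexive but lies outside its binding domain — cannot bind it (Principle A).

the nurses' cousins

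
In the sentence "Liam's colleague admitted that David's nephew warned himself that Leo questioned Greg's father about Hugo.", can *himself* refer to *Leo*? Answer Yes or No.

*himself* is a reflexive; Principle A requires it to be bound within its binding domain — the clause headed by 'warned'.
— Leo: subject of the clause headed by 'questioned'; does not c-command the reflexive — cannot bind it (Principle A).

No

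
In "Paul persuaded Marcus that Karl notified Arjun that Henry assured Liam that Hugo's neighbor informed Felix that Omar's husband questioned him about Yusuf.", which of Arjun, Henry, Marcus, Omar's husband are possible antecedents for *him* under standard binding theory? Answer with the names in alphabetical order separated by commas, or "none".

*him* is a pronoun; Principle B requires it to be free in its binding domain — the clause headed by 'questioned'.
— Arjun: object of the clause headed by 'notified'; c-commands the pronoun but lies outside its binding domain — allowed.
— Henry: subject of the clause headed by 'assured'; c-commands the pronoun but lies outside its binding domain — allowed.
— Marcus: object of the matrix clause; c-commands the pronoun but lies outside its binding domain — allowed.
— Omar's husband: subject of the clause headed by 'questioned'; c-commands the pronoun within its binding domain — blocked (Principle B).

Arjun, Henry, Marcus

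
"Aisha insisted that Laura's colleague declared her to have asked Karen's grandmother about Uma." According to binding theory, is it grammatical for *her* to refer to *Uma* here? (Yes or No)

*Uma* is an R-expression; Principle C requires it to be free (not bound by any c-commanding expression).
— her: subject of the clause headed by 'asked'; the pronoun c-commands the R-expression — coreference blocked (Principle C).

No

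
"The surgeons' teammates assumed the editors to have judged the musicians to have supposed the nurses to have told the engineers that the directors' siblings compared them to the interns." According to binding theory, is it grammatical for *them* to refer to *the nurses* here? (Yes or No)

Yes

*the nurses* is an R-expression; Principle C requires it to be free (not bound by any c-commanding expression).
— them: object of the clause headed by 'compared'; the pronoun does not c-command the R-expression — coreference allowed.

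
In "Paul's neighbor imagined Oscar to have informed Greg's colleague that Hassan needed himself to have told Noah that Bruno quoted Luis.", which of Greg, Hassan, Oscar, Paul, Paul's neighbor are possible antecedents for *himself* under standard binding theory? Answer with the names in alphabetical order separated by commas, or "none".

Hassan

*himself* is a reflexive; Principle A requires it to be bound within its binding domain — the clause headed by 'needed'.
— Greg: possessor inside the object DP of the clause headed by 'informed'; does not c-command the reflexive — cannot bind it (Principle A).
— Hassan: subject of the clause headed by 'needed'; c-commands the reflexive within its binding domain — allowed (Principle A).
— Oscar: subject of the clause headed by 'informed'; c-commands the reflexive but lies outside its binding domain — cannot bind it (Principle A).
— Paul: possessor inside the subject DP of the matrix clause; does not c-command the reflexive — cannot bind it (Principle A).
— Paul's neighbor: subject of the matrix clause; c-commands the reflexive but lies outside its binding domain — cannot bind it (Principle A).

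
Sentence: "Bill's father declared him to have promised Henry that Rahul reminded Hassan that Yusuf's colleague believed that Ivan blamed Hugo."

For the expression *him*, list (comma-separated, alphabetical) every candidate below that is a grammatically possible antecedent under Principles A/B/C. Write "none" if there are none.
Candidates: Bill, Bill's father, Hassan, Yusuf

*him* is a pronoun; Principle B requires it to be free in its binding domain — the matrix clause.
— Bill: possessor inside the subject DP of the matrix clause; does not c-command the pronoun — Principle B does not apply; allowed.
— Bill's father: subject of the matrix clause; c-commands the pronoun within its binding domain — blocked (Principle B).
— Hassan: object of the clause headed by 'reminded'; is c-commanded by the pronoun; coreference would bind this R-expression — blocked (Principle C).
— Yusuf: possessor inside the subject DP of the clause headed by 'believed'; is c-commanded by the pronoun; coreference would bind this R-expression — blocked (Principle C).

Bill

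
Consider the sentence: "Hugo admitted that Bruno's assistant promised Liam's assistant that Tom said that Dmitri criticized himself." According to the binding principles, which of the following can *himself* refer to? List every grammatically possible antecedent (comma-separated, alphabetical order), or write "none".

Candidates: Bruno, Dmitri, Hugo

Dmitri

*himself* is a reflexive; Principle A requires it to be bound within its binding domain — the clause headed by 'criticized'.
— Bruno: possessor inside the subject DP of the clause headed by 'promised'; does not c-command the reflexive — cannot bind it (Principle A).
— Dmitri: subject of the clause headed by 'criticized'; c-commands the reflexive within its binding domain — allowed (Principle A).
— Hugo: subject of the matrix clause; c-commands the reflexive but lies outside its binding domain — cannot bind it (Principle A).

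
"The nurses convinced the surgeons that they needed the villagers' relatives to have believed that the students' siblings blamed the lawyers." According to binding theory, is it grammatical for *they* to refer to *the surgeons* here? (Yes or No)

*the surgeons* is an R-expression; Principle C requires it to be free (not bound by any c-commanding expression).
— they: subject of the clause headed by 'needed'; the pronoun does not c-command the R-expression — coreference allowed.

Yes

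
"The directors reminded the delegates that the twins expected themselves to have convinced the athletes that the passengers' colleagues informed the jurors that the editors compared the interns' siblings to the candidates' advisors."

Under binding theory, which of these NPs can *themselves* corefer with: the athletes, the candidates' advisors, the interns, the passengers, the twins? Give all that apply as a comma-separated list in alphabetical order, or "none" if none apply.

the twins

*themselves* is a reflexive; Principle A requires it to be bound within its binding domain — the clause headed by 'expected'.
— the athletes: object of the clause headed by 'convinced'; does not c-command the reflexive — cannot bind it (Principle A).
— the candidates' advisors: second object of the clause headed by 'compared'; does not c-command the reflexive — cannot bind it (Principle A).
— the interns: possessor inside the object DP of the clause headed by 'compared'; does not c-command the reflexive — cannot bind it (Principle A).
— the passengers: possessor inside the subject DP of the clause headed by 'informed'; does not c-command the reflexive — cannot bind it (Principle A).
— the twins: subject of the clause headed by 'expected'; c-commands the reflexive within its binding domain — allowed (Principle A).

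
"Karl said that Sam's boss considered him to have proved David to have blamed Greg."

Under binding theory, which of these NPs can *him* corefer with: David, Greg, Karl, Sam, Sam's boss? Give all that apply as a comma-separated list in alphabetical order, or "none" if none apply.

Karl, Sam

*him* is a pronoun; Principle B requires it to be free in its binding domain — the clause headed by 'considered'.
— David: subject of the clause headed by 'blamed'; is c-commanded by the pronoun; coreference would bind this R-expression — blocked (Principle C).
— Greg: object of the clause headed by 'blamed'; is c-commanded by the pronoun; coreference would bind this R-expression — blocked (Principle C).
— Karl: subject of the matrix clause; c-commands the pronoun but lies outside its binding domain — allowed.
— Sam: possessor inside the subject DP of the clause headed by 'considered'; does not c-command the pronoun — Principle B does not apply; allowed.
— Sam's boss: subject of the clause headed by 'considered'; c-commands the pronoun within its binding domain — blocked (Principle B).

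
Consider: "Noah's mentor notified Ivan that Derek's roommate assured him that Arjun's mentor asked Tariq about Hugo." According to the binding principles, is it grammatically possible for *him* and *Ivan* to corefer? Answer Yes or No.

*him* is a pronoun; Principle B requires it to be free in its binding domain — the clause headed by 'assured'.
— Ivan: object of the matrix clause; c-commands the pronoun but lies outside its binding domain — allowed.

Yes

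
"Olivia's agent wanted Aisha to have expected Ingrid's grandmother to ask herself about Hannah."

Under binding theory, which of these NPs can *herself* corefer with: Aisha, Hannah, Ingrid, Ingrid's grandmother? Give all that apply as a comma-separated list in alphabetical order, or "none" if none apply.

Ingrid's grandmother

*herself* is a reflexive; Principle A requires it to be bound within its binding domain — the clause headed by 'ask'.
— Aisha: subject of the clause headed by 'expected'; c-commands the reflexive but lies outside its binding domain — cannot bind it (Principle A).
— Hannah: second object of the clause headed by 'ask'; does not c-command the reflexive — cannot bind it (Principle A).
— Ingrid: possessor inside the subject DP of the clause headed by 'ask'; does not c-command the reflexive — cannot bind it (Principle A).
— Ingrid's grandmother: subject of the clause headed by 'ask'; c-commands the reflexive within its binding domain — allowed (Principle A).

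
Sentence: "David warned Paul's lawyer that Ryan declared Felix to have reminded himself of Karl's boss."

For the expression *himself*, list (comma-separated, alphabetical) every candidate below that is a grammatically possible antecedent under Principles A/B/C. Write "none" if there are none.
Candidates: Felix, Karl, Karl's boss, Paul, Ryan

Felix

*himself* is a reflexive; Principle A requires it to be bound within its binding domain — the clause headed by 'reminded'.
— Felix: subject of the clause headed by 'reminded'; c-commands the reflexive within its binding domain — allowed (Principle A).
— Karl: possessor inside the second object DP of the clause headed by 'reminded'; does not c-command the reflexive — cannot bind it (Principle A).
— Karl's boss: second object of the clause headed by 'reminded'; does not c-command the reflexive — cannot bind it (Principle A).
— Paul: possessor inside the object DP of the matrix clause; does not c-command the reflexive — cannot bind it (Principle A).
— Ryan: subject of the clause headed by 'declared'; c-commands the reflexive but lies outside its binding domain — cannot bind it (Principle A).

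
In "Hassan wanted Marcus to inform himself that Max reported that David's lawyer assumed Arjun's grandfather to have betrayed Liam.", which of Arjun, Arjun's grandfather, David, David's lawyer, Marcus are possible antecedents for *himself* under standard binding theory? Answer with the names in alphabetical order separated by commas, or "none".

Marcus

*himself* is a reflexive; Principle A requires it to be bound within its binding domain — the clause headed by 'inform'.
— Arjun: possessor inside the subject DP of the clause headed by 'betrayed'; does not c-command the reflexive — cannot bind it (Principle A).
— Arjun's grandfather: subject of the clause headed by 'betrayed'; does not c-command the reflexive — cannot bind it (Principle A).
— David: possessor inside the subject DP of the clause headed by 'assumed'; does not c-command the reflexive — cannot bind it (Principle A).
— David's lawyer: subject of the clause headed by 'assumed'; does not c-command the reflexive — cannot bind it (Principle A).
— Marcus: subject of the clause headed by 'inform'; c-commands the reflexive within its binding domain — allowed (Principle A).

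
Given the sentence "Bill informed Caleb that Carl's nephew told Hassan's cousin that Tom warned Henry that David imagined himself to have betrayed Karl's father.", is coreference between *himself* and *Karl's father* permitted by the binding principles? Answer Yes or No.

No

*himself* is a reflexive; Principle A requires it to be bound within its binding domain — the clause headed by 'imagined'.
— Karl's father: object of the clause headed by 'betrayed'; does not c-command the reflexive — cannot bind it (Principle A).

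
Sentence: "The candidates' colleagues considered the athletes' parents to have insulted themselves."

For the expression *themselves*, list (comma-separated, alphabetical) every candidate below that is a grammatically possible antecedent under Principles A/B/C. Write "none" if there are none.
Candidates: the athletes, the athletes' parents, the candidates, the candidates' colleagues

the athletes' parents

*themselves* is a reflexive; Principle A requires it to be bound within its binding domain — the clause headed by 'insulted'.
— the athletes: possessor inside the subject DP of the clause headed by 'insulted'; does not c-command the reflexive — cannot bind it (Principle A).
— the athletes' parents: subject of the clause headed by 'insulted'; c-commands the reflexive within its binding domain — allowed (Principle A).
— the candidates: possessor inside the subject DP of the matrix clause; does not c-command the reflexive — cannot bind it (Principle A).
— the candidates' colleagues: subject of the matrix clause; c-commands the reflexive but lies outside its binding domain — cannot bind it (Principle A).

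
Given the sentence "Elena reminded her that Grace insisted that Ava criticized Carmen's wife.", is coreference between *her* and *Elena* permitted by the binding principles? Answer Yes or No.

*her* is a pronoun; Principle B requires it to be free in its binding domain — the matrix clause.
— Elena: subject of the matrix clause; c-commands the pronoun within its binding domain — blocked (Principle B).

No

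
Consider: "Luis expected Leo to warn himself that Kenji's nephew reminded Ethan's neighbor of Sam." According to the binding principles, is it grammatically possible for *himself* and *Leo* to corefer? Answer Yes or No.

Yes

*himself* is a reflexive; Principle A requires it to be bound within its binding domain — the clause headed by 'warn'.
— Leo: subject of the clause headed by 'warn'; c-commands the reflexive within its binding domain — allowed (Principle A).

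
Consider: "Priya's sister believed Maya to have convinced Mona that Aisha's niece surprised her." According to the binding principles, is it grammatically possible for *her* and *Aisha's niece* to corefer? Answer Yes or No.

*her* is a pronoun; Principle B requires it to be free in its binding domain — the clause headed by 'surprised'.
— Aisha's niece: subject of the clause headed by 'surprised'; c-commands the pronoun within its binding domain — blocked (Principle B).

No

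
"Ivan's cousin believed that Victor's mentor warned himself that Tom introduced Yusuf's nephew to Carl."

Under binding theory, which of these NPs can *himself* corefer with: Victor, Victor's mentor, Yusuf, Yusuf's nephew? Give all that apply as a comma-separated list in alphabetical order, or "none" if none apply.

Victor's mentor

*himself* is a reflexive; Principle A requires it to be bound within its binding domain — the clause headed by 'warned'.
— Victor: possessor inside the subject DP of the clause headed by 'warned'; does not c-command the reflexive — cannot bind it (Principle A).
— Victor's mentor: subject of the clause headed by 'warned'; c-commands the reflexive within its binding domain — allowed (Principle A).
— Yusuf: possessor inside the object DP of the clause headed by 'introduced'; does not c-command the reflexive — cannot bind it (Principle A).
— Yusuf's nephew: object of the clause headed by 'introduced'; does not c-command the reflexive — cannot bind it (Principle A).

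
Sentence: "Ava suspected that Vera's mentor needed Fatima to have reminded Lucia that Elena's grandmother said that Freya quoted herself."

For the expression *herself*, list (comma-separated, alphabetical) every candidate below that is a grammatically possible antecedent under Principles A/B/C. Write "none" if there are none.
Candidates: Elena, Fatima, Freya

Freya

*herself* is a reflexive; Principle A requires it to be bound within its binding domain — the clause headed by 'quoted'.
— Elena: possessor inside the subject DP of the clause headed by 'said'; does not c-command the reflexive — cannot bind it (Principle A).
— Fatima: subject of the clause headed by 'reminded'; c-commands the reflexive but lies outside its binding domain — cannot bind it (Principle A).
— Freya: subject of the clause headed by 'quoted'; c-commands the reflexive within its binding domain — allowed (Principle A).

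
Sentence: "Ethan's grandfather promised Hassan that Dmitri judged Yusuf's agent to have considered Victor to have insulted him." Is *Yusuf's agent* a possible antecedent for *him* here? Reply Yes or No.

Yes

*him* is a pronoun; Principle B requires it to be free in its binding domain — the clause headed by 'insulted'.
— Yusuf's agent: subject of the clause headed by 'considered'; c-commands the pronoun but lies outside its binding domain — allowed.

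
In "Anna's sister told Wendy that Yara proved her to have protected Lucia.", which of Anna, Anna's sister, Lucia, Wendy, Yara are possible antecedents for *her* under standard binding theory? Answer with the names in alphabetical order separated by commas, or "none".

Anna, Anna's sister, Wendy

*her* is a pronoun; Principle B requires it to be free in its binding domain — the clause headed by 'proved'.
— Anna: possessor inside the subject DP of the matrix clause; does not c-command the pronoun — Principle B does not apply; allowed.
— Anna's sister: subject of the matrix clause; c-commands the pronoun but lies outside its binding domain — allowed.
— Lucia: object of the clause headed by 'protected'; is c-commanded by the pronoun; coreference would bind this R-expression — blocked (Principle C).
— Wendy: object of the matrix clause; c-commands the pronoun but lies outside its binding domain — allowed.
— Yara: subject of the clause headed by 'proved'; c-commands the pronoun within its binding domain — blocked (Principle B).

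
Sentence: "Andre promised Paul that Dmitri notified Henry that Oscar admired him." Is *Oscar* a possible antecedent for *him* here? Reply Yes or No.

*him* is a pronoun; Principle B requires it to be free in its binding domain — the clause headed by 'admired'.
— Oscar: subject of the clause headed by 'admired'; c-commands the pronoun within its binding domain — blocked (Principle B).

No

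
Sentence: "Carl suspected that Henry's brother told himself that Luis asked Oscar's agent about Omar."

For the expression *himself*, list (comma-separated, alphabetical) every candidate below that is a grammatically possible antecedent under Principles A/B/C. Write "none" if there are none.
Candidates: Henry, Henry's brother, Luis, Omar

Henry's brother

*himself* is a reflexive; Principle A requires it to be bound within its binding domain — the clause headed by 'told'.
— Henry: possessor inside the subject DP of the clause headed by 'told'; does not c-command the reflexive — cannot bind it (Principle A).
— Henry's brother: subject of the clause headed by 'told'; c-commands the reflexive within its binding domain — allowed (Principle A).
— Luis: subject of the clause headed by 'asked'; does not c-command the reflexive — cannot bind it (Principle A).
— Omar: second object of the clause headed by 'asked'; does not c-command the reflexive — cannot bind it (Principle A).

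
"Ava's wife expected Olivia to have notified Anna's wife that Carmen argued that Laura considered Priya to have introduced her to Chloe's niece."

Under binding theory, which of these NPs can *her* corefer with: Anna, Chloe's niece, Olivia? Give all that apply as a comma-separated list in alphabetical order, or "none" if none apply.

Anna, Olivia

*her* is a pronoun; Principle B requires it to be free in its binding domain — the clause headed by 'introduced'.
— Anna: possessor inside the object DP of the clause headed by 'notified'; does not c-command the pronoun — Principle B does not apply; allowed.
— Chloe's niece: second object of the clause headed by 'introduced'; is c-commanded by the pronoun; coreference would bind this R-expression — blocked (Principle C).
— Olivia: subject of the clause headed by 'notified'; c-commands the pronoun but lies outside its binding domain — allowed.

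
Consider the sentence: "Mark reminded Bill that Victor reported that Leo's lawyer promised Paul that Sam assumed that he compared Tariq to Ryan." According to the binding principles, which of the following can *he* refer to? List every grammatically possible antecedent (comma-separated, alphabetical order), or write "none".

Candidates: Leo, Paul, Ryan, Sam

Leo, Paul, Sam

*he* is a pronoun; Principle B requires it to be free in its binding domain — the clause headed by 'compared'.
— Leo: possessor inside the subject DP of the clause headed by 'promised'; does not c-command the pronoun — Principle B does not apply; allowed.
— Paul: object of the clause headed by 'promised'; c-commands the pronoun but lies outside its binding domain — allowed.
— Ryan: second object of the clause headed by 'compared'; is c-commanded by the pronoun; coreference would bind this R-expression — blocked (Principle C).
— Sam: subject of the clause headed by 'assumed'; c-commands the pronoun but lies outside its binding domain — allowed.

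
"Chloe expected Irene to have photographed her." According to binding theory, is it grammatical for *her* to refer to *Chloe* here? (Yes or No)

*Chloe* is an R-expression; Principle C requires it to be free (not bound by any c-commanding expression).
— her: object of the clause headed by 'photographed'; the pronoun does not c-command the R-expression — coreference allowed.

Yes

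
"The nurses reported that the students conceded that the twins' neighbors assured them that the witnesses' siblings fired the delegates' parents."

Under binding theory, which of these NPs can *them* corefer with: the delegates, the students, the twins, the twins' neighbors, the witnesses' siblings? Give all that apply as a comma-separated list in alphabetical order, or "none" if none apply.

*them* is a pronoun; Principle B requires it to be free in its binding domain — the clause headed by 'assured'.
— the delegates: possessor inside the object DP of the clause headed by 'fired'; is c-commanded by the pronoun; coreference would bind this R-expression — blocked (Principle C).
— the students: subject of the clause headed by 'conceded'; c-commands the pronoun but lies outside its binding domain — allowed.
— the twins: possessor inside the subject DP of the clause headed by 'assured'; does not c-command the pronoun — Principle B does not apply; allowed.
— the twins' neighbors: subject of the clause headed by 'assured'; c-commands the pronoun within its binding domain — blocked (Principle B).
— the witnesses' siblings: subject of the clause headed by 'fired'; is c-commanded by the pronoun; coreference would bind this R-expression — blocked (Principle C).

the students, the twins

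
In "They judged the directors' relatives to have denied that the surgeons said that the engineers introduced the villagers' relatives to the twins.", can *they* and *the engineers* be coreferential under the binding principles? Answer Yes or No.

*the engineers* is an R-expression; Principle C requires it to be free (not bound by any c-commanding expression).
— they: subject of the matrix clause; the pronoun c-commands the R-expression — coreference blocked (Principle C).

No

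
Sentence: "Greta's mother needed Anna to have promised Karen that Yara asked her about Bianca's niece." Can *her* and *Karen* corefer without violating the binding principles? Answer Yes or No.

Yes

*Karen* is an R-expression; Principle C requires it to be free (not bound by any c-commanding expression).
— her: object of the clause headed by 'asked'; the pronoun does not c-command the R-expression — coreference allowed.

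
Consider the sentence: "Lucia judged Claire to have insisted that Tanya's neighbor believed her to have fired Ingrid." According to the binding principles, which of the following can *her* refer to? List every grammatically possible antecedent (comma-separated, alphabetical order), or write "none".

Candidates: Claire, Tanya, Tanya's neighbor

Claire, Tanya

*her* is a pronoun; Principle B requires it to be free in its binding domain — the clause headed by 'believed'.
— Claire: subject of the clause headed by 'insisted'; c-commands the pronoun but lies outside its binding domain — allowed.
— Tanya: possessor inside the subject DP of the clause headed by 'believed'; does not c-command the pronoun — Principle B does not apply; allowed.
— Tanya's neighbor: subject of the clause headed by 'believed'; c-commands the pronoun within its binding domain — blocked (Principle B).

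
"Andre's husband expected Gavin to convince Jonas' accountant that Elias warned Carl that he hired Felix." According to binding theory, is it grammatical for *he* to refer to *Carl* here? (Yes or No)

Yes

*Carl* is an R-expression; Principle C requires it to be free (not bound by any c-commanding expression).
— he: subject of the clause headed by 'hired'; the pronoun does not c-command the R-expression — coreference allowed.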